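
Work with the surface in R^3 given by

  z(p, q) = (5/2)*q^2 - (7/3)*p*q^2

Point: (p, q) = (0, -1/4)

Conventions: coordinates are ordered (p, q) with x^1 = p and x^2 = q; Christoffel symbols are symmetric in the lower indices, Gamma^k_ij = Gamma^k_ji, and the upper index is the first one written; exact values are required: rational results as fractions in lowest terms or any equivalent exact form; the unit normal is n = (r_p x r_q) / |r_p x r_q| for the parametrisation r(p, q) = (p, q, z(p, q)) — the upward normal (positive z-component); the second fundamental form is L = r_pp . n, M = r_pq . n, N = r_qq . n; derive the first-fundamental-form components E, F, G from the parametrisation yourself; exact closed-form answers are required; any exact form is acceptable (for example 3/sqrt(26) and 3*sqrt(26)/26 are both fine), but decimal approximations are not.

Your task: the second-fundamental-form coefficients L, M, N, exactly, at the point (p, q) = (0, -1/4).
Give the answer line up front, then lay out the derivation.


Answer: L = 0, M = 56*sqrt(5953)/5953, N = 240*sqrt(5953)/5953

z_p = -7/48, z_q = -5/4, z_pp = 0, z_pq = 7/6, z_qq = 5
E = 2353/2304, F = 35/192, G = 41/16; answer radicand W^2 = 5953/2304
unnormalised second-form numerators: l = 0, m = 7/6, n = 5; L = l/sqrt(5953/2304), and similarly M = m/sqrt(W^2), N = n/sqrt(W^2)


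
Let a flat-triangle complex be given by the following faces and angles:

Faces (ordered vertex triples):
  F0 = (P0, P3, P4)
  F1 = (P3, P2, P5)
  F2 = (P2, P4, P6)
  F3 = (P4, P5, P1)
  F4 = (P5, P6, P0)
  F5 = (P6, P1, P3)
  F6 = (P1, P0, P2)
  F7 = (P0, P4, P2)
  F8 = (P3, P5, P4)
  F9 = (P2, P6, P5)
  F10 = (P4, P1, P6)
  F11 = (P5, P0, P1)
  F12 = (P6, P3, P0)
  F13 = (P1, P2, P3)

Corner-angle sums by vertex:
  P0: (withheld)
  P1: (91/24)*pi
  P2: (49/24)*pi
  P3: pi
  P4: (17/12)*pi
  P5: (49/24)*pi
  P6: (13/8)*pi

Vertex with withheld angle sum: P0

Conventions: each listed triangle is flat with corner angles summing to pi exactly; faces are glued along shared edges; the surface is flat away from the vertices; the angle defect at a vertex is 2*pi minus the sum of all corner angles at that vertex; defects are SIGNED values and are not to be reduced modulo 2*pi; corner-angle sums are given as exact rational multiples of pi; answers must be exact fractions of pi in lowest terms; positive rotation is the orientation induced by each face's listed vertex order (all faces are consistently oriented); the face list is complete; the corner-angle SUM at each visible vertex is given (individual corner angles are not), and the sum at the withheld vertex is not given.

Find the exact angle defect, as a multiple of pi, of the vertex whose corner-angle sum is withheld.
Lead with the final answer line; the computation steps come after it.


Answer: defect(P0) = -pi/12

V = 7, E = 21, F = 14; chi = V - E + F = 0
Gauss-Bonnet: total defect = 2*pi*chi = 0; visible defects sum to pi/12


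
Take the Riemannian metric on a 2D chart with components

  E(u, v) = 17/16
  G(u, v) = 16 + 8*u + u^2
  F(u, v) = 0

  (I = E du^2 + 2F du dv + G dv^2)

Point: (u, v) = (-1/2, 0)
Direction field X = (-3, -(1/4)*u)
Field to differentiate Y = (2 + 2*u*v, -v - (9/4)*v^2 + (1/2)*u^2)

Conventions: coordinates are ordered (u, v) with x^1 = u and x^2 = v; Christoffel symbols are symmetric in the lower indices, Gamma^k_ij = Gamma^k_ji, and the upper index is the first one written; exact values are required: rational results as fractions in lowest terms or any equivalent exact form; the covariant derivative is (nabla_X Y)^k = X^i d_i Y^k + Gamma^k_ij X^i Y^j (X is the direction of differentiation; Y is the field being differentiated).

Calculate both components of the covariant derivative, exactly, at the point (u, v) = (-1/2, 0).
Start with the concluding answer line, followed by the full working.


Answer: (nabla_X Y)^u = -3/17, (nabla_X Y)^v = 75/56

E = 17/16, F = 0, G = 49/4 at the point
E_u = 0, E_v = 0, F_u = 0, F_v = 0, G_u = 7, G_v = 0
EG - F^2 = 833/64;  g^inv = (64/833) * [[49/4, 0], [0, 17/16]]
first-kind symbols [ij,l] = (1/2)(d_i g_jl + d_j g_il - d_l g_ij): [uu,u] = E_u/2 = 0, [uu,v] = F_u - E_v/2 = 0, [uv,u] = E_v/2 = 0, [uv,v] = G_u/2 = 7/2, [vv,u] = F_v - G_u/2 = -7/2, [vv,v] = G_v/2 = 0
Gamma^u_ij = (G*[ij,u] - F*[ij,v])/(EG - F^2), Gamma^v_ij = (E*[ij,v] - F*[ij,u])/(EG - F^2)
Gamma_uuu = 0, Gamma_uuv = 0, Gamma_uvv = -56/17, Gamma_vuu = 0, Gamma_vuv = 2/7, Gamma_vvv = 0
X = (-3, 1/8), Y = (2, 1/8) at the point


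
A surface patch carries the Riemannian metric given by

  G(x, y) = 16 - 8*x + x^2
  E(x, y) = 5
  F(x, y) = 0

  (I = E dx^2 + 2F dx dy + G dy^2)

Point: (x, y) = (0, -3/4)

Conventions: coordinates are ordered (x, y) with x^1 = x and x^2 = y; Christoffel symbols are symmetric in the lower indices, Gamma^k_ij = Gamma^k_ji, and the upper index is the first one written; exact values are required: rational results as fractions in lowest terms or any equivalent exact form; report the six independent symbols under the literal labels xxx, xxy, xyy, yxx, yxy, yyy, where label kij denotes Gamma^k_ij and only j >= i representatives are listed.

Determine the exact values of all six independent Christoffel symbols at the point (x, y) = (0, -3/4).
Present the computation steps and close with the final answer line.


E = 5, F = 0, G = 16 at the point
E_x = 0, E_y = 0, F_x = 0, F_y = 0, G_x = -8, G_y = 0
EG - F^2 = 80;  g^inv = (1/80) * [[16, 0], [0, 5]]
first-kind symbols [ij,l] = (1/2)(d_i g_jl + d_j g_il - d_l g_ij): [xx,x] = E_x/2 = 0, [xx,y] = F_x - E_y/2 = 0, [xy,x] = E_y/2 = 0, [xy,y] = G_x/2 = -4, [yy,x] = F_y - G_x/2 = 4, [yy,y] = G_y/2 = 0
Gamma^x_ij = (G*[ij,x] - F*[ij,y])/(EG - F^2), Gamma^y_ij = (E*[ij,y] - F*[ij,x])/(EG - F^2)

Answer: Gamma_xxx = 0, Gamma_xxy = 0, Gamma_xyy = 4/5, Gamma_yxx = 0, Gamma_yxy = -1/4, Gamma_yyy = 0


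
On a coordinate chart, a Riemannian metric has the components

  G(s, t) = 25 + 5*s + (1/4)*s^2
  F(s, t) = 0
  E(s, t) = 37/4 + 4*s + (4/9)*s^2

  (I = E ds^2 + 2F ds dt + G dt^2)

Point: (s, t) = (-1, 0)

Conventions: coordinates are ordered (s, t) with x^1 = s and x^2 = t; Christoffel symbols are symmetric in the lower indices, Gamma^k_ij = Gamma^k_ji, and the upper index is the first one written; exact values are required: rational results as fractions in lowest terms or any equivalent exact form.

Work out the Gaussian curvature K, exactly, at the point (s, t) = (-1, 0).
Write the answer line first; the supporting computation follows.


Answer: K = 224/42025

E = 205/36, F = 0, G = 81/4, EG - F^2 = 1845/16 at the point
E_s = 28/9, E_t = 0, F_s = 0, F_t = 0, G_s = 9/2, G_t = 0
E_tt = 0, F_st = 0, G_ss = 1/2
Using the Brioschi determinant formula for K from the metric derivatives:
M1 = [[-E_tt/2 + F_st - G_ss/2, E_s/2, F_s - E_t/2], [F_t - G_s/2, E, F], [G_t/2, F, G]] = [[-1/4, 14/9, 0], [-9/4, 205/36, 0], [0, 0, 81/4]]; det M1 = 2691/64
M2 = [[0, E_t/2, G_s/2], [E_t/2, E, F], [G_s/2, F, G]] = [[0, 0, 9/4], [0, 205/36, 0], [9/4, 0, 81/4]]; det M2 = -1845/64
det M1 - det M2 = 567/8; K = 567/8 / (1845/16)^2 = 224/42025


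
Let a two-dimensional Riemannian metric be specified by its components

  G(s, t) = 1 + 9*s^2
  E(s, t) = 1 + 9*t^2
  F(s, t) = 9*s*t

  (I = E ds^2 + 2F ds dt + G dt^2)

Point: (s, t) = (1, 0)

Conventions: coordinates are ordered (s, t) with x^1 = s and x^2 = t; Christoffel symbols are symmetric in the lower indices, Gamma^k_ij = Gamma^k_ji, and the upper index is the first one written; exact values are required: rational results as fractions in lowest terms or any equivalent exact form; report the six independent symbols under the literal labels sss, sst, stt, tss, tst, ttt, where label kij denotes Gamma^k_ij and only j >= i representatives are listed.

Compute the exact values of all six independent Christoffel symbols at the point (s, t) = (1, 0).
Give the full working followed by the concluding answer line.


E = 1, F = 0, G = 10 at the point
E_s = 0, E_t = 0, F_s = 0, F_t = 9, G_s = 18, G_t = 0
EG - F^2 = 10;  g^inv = (1/10) * [[10, 0], [0, 1]]
first-kind symbols [ij,l] = (1/2)(d_i g_jl + d_j g_il - d_l g_ij): [ss,s] = E_s/2 = 0, [ss,t] = F_s - E_t/2 = 0, [st,s] = E_t/2 = 0, [st,t] = G_s/2 = 9, [tt,s] = F_t - G_s/2 = 0, [tt,t] = G_t/2 = 0
Gamma^s_ij = (G*[ij,s] - F*[ij,t])/(EG - F^2), Gamma^t_ij = (E*[ij,t] - F*[ij,s])/(EG - F^2)

Answer: Gamma_sss = 0, Gamma_sst = 0, Gamma_stt = 0, Gamma_tss = 0, Gamma_tst = 9/10, Gamma_ttt = 0


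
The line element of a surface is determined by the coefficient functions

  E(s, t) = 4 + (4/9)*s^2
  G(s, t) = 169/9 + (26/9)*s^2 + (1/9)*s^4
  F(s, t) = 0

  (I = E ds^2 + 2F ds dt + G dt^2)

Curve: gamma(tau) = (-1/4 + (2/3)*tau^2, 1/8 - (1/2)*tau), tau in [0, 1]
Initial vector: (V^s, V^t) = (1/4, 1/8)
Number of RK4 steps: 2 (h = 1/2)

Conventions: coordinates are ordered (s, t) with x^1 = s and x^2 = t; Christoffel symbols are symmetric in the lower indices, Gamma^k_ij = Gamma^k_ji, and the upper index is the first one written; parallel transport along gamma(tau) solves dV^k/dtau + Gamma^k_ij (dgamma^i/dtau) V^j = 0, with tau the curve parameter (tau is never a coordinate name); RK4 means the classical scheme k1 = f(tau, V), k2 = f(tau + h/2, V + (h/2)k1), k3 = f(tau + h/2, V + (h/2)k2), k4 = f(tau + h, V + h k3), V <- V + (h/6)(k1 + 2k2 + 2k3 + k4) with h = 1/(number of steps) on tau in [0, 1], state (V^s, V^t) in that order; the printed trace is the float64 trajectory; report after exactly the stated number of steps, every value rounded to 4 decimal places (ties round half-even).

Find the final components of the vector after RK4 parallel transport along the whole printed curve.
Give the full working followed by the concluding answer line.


gamma'(tau) = ((4/3)*tau, -1/2); f(tau, V)^k = -Gamma^k_ij(gamma(tau)) gamma'^i(tau) V^j; h = 1/2; intermediate values shown to 6 dp
curve data and Christoffel symbols at the stage parameters:
  tau = 0.000000: gamma = (-0.250000, 0.125000), gamma' = (0.000000, -0.500000); Gamma_sss = -0.027586, Gamma_sst = 0.000000, Gamma_stt = 0.180172, Gamma_tss = 0.000000, Gamma_tst = -0.038278, Gamma_ttt = 0.000000
  tau = 0.250000: gamma = (-0.208333, 0.000000), gamma' = (0.333333, -0.500000); Gamma_sss = -0.023037, Gamma_sst = 0.000000, Gamma_stt = 0.150241, Gamma_tss = 0.000000, Gamma_tst = -0.031945, Gamma_ttt = 0.000000
  tau = 0.500000: gamma = (-0.083333, -0.125000), gamma' = (0.666667, -0.500000); Gamma_sss = -0.009252, Gamma_sst = 0.000000, Gamma_stt = 0.060171, Gamma_tss = 0.000000, Gamma_tst = -0.012814, Gamma_ttt = 0.000000
  tau = 0.750000: gamma = (0.125000, -0.250000), gamma' = (1.000000, -0.500000); Gamma_sss = 0.013865, Gamma_sst = 0.000000, Gamma_stt = -0.090230, Gamma_tss = 0.000000, Gamma_tst = 0.019208, Gamma_ttt = 0.000000
  tau = 1.000000: gamma = (0.416667, -0.375000), gamma' = (1.333333, -0.500000); Gamma_sss = 0.045420, Gamma_sst = 0.000000, Gamma_stt = -0.299174, Gamma_tss = 0.000000, Gamma_tst = 0.063258, Gamma_ttt = 0.000000
step 0: V^s = 0.2500, V^t = 0.1250
step 1: k1 = (0.011261, -0.004785), k2 = (0.011242, -0.002720), k3 = (0.011280, -0.002714), k4 = (0.005297, -0.000582); V <- V + (h/6)(k1 + 2k2 + 2k3 + k4): V^s = 0.2551, V^t = 0.1236
step 2: k1 = (0.005294, -0.000578), k2 = (-0.009128, 0.000091), k3 = (-0.009085, 0.000053), k4 = (-0.033676, -0.002505); V <- V + (h/6)(k1 + 2k2 + 2k3 + k4): V^s = 0.2497, V^t = 0.1234

Answer: V^s = 0.2497, V^t = 0.1234


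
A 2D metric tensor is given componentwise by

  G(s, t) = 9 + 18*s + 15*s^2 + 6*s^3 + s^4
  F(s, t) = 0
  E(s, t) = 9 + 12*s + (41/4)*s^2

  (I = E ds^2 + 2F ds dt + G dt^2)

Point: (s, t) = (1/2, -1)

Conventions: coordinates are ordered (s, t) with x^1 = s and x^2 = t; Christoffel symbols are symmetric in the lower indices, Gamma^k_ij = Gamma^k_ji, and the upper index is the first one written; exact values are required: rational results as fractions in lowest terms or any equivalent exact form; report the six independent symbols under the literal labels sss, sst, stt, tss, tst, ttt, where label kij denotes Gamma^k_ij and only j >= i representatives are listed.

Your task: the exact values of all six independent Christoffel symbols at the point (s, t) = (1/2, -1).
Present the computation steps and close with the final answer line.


E = 281/16, F = 0, G = 361/16 at the point
E_s = 89/4, E_t = 0, F_s = 0, F_t = 0, G_s = 38, G_t = 0
EG - F^2 = 101441/256;  g^inv = (256/101441) * [[361/16, 0], [0, 281/16]]
first-kind symbols [ij,l] = (1/2)(d_i g_jl + d_j g_il - d_l g_ij): [ss,s] = E_s/2 = 89/8, [ss,t] = F_s - E_t/2 = 0, [st,s] = E_t/2 = 0, [st,t] = G_s/2 = 19, [tt,s] = F_t - G_s/2 = -19, [tt,t] = G_t/2 = 0
Gamma^s_ij = (G*[ij,s] - F*[ij,t])/(EG - F^2), Gamma^t_ij = (E*[ij,t] - F*[ij,s])/(EG - F^2)

Answer: Gamma_sss = 178/281, Gamma_sst = 0, Gamma_stt = -304/281, Gamma_tss = 0, Gamma_tst = 16/19, Gamma_ttt = 0


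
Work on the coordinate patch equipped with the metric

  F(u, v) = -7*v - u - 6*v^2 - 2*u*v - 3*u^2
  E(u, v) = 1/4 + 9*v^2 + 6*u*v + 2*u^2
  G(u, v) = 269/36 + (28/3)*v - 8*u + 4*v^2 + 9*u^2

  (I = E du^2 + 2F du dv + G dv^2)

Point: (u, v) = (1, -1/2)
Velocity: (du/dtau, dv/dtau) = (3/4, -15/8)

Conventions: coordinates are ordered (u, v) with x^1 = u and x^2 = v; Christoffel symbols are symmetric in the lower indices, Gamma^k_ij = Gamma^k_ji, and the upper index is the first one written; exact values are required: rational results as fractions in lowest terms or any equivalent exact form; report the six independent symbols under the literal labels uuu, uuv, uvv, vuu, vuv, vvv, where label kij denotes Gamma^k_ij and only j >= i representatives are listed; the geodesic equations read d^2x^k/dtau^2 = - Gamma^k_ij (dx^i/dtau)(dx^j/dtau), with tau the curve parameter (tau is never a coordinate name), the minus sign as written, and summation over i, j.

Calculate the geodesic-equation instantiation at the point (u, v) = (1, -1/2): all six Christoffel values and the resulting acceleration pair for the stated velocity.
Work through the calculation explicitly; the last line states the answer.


E = 3/2, F = -1, G = 173/36 at the point
E_u = 1, E_v = -3, F_u = -6, F_v = -3, G_u = 10, G_v = 16/3
EG - F^2 = 149/24;  g^inv = (24/149) * [[173/36, 1], [1, 3/2]]
first-kind symbols [ij,l] = (1/2)(d_i g_jl + d_j g_il - d_l g_ij): [uu,u] = E_u/2 = 1/2, [uu,v] = F_u - E_v/2 = -9/2, [uv,u] = E_v/2 = -3/2, [uv,v] = G_u/2 = 5, [vv,u] = F_v - G_u/2 = -8, [vv,v] = G_v/2 = 8/3
Gamma^u_ij = (G*[ij,u] - F*[ij,v])/(EG - F^2), Gamma^v_ij = (E*[ij,v] - F*[ij,u])/(EG - F^2)
Gamma_uuu = -151/447, Gamma_uuv = -53/149, Gamma_uvv = -2576/447, Gamma_vuu = -150/149, Gamma_vuv = 144/149, Gamma_vvv = -96/149
d^2u/dtau^2 = -(Gamma_uuu*(3/4)^2 + 2*Gamma_uuv*(3/4)*(-15/8) + Gamma_uvv*(-15/8)^2) = 2898/149
d^2v/dtau^2 = -(Gamma_vuu*(3/4)^2 + 2*Gamma_vuv*(3/4)*(-15/8) + Gamma_vvv*(-15/8)^2) = 6615/1192

Answer: Gamma_uuu = -151/447, Gamma_uuv = -53/149, Gamma_uvv = -2576/447, Gamma_vuu = -150/149, Gamma_vuv = 144/149, Gamma_vvv = -96/149; accelerations (d^2u/dtau^2, d^2v/dtau^2) = (2898/149, 6615/1192)


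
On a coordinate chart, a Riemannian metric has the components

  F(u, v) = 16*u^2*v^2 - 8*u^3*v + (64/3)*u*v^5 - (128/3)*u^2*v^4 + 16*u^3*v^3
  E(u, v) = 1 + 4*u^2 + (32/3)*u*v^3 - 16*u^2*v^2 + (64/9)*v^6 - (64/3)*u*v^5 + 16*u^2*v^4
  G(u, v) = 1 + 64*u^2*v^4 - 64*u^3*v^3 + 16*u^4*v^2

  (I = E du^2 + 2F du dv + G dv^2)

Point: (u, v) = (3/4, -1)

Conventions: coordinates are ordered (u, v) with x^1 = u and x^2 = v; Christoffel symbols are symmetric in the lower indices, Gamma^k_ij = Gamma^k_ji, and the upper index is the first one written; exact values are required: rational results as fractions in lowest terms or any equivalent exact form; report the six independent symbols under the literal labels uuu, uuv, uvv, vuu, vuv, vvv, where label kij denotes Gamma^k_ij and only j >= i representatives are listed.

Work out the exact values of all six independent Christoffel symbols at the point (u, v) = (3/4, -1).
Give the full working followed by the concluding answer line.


E = 661/36, F = -275/8, G = 1105/16 at the point
E_u = 50/3, E_v = -350/3, F_u = -449/6, F_v = 1399/8, G_u = 231, G_v = -1881/8
EG - F^2 = 12445/144;  g^inv = (144/12445) * [[1105/16, 275/8], [275/8, 661/36]]
first-kind symbols [ij,l] = (1/2)(d_i g_jl + d_j g_il - d_l g_ij): [uu,u] = E_u/2 = 25/3, [uu,v] = F_u - E_v/2 = -33/2, [uv,u] = E_v/2 = -175/3, [uv,v] = G_u/2 = 231/2, [vv,u] = F_v - G_u/2 = 475/8, [vv,v] = G_v/2 = -1881/16
Gamma^u_ij = (G*[ij,u] - F*[ij,v])/(EG - F^2), Gamma^v_ij = (E*[ij,v] - F*[ij,u])/(EG - F^2)

Answer: Gamma_uuu = 240/2489, Gamma_uuv = -1680/2489, Gamma_uvv = 90/131, Gamma_vuu = -2376/12445, Gamma_vuv = 16632/12445, Gamma_vvv = -891/655


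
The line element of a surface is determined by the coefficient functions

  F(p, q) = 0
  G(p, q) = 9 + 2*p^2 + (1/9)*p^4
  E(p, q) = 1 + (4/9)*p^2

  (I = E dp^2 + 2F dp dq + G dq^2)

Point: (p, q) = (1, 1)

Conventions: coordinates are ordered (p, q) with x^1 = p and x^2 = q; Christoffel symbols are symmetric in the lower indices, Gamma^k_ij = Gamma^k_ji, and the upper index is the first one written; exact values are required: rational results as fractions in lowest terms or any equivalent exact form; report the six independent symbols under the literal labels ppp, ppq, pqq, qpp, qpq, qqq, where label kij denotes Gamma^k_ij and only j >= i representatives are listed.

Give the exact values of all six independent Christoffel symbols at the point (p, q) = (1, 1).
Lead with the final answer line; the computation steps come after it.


Answer: Gamma_ppp = 4/13, Gamma_ppq = 0, Gamma_pqq = -20/13, Gamma_qpp = 0, Gamma_qpq = 1/5, Gamma_qqq = 0

E = 13/9, F = 0, G = 100/9 at the point
E_p = 8/9, E_q = 0, F_p = 0, F_q = 0, G_p = 40/9, G_q = 0
EG - F^2 = 1300/81;  g^inv = (81/1300) * [[100/9, 0], [0, 13/9]]
first-kind symbols [ij,l] = (1/2)(d_i g_jl + d_j g_il - d_l g_ij): [pp,p] = E_p/2 = 4/9, [pp,q] = F_p - E_q/2 = 0, [pq,p] = E_q/2 = 0, [pq,q] = G_p/2 = 20/9, [qq,p] = F_q - G_p/2 = -20/9, [qq,q] = G_q/2 = 0
Gamma^p_ij = (G*[ij,p] - F*[ij,q])/(EG - F^2), Gamma^q_ij = (E*[ij,q] - F*[ij,p])/(EG - F^2)


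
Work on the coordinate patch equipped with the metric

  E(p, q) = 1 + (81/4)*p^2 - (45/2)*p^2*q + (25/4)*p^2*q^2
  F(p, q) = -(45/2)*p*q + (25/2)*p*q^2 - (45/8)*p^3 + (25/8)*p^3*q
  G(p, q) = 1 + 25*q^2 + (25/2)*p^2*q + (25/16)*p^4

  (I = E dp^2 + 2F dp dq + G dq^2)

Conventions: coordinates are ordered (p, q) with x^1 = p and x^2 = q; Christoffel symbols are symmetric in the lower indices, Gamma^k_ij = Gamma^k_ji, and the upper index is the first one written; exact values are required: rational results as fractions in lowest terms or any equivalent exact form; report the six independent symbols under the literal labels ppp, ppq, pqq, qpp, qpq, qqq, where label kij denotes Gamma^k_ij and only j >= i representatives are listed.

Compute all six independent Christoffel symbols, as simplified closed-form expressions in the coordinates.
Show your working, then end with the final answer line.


E = 1 + (81/4)*p^2 - (45/2)*p^2*q + (25/4)*p^2*q^2; F = -(45/2)*p*q + (25/2)*p*q^2 - (45/8)*p^3 + (25/8)*p^3*q; G = 1 + 25*q^2 + (25/2)*p^2*q + (25/16)*p^4
Gamma^k_ij = (1/2) g^{kl} (d_i g_jl + d_j g_il - d_l g_ij), with g^inv = (1/(EG-F^2)) [[G, -F], [-F, E]]
first partials: E_p = (81/2)*p - 45*p*q + (25/2)*p*q^2, E_q = -(45/2)*p^2 + (25/2)*p^2*q, F_p = -(45/2)*q + (25/2)*q^2 - (135/8)*p^2 + (75/8)*p^2*q, F_q = -(45/2)*p + 25*p*q + (25/8)*p^3, G_p = 25*p*q + (25/4)*p^3, G_q = 50*q + (25/2)*p^2
D = EG - F^2 = 1 + 25*q^2 + (81/4)*p^2 - 10*p^2*q + (25/4)*p^2*q^2 + (25/16)*p^4
expanded: Gamma^p_pp = (G E_p - 2F F_p + F E_q)/(2D), Gamma^p_pq = (G E_q - F G_p)/(2D), Gamma^p_qq = (2G F_q - G G_p - F G_q)/(2D), Gamma^q_pp = (2E F_p - E E_q - F E_p)/(2D), Gamma^q_pq = (E G_p - F E_q)/(2D), Gamma^q_qq = (E G_q - 2F F_q + F G_p)/(2D); substitute and cancel common factors

Answer: Gamma_ppp = (100*p*q^2 - 360*p*q + 324*p)/(25*p^4 + 100*p^2*q^2 - 160*p^2*q + 324*p^2 + 400*q^2 + 16), Gamma_ppq = (100*p^2*q - 180*p^2)/(25*p^4 + 100*p^2*q^2 - 160*p^2*q + 324*p^2 + 400*q^2 + 16), Gamma_pqq = (200*p*q - 360*p)/(25*p^4 + 100*p^2*q^2 - 160*p^2*q + 324*p^2 + 400*q^2 + 16), Gamma_qpp = (50*p^2*q - 90*p^2 + 200*q^2 - 360*q)/(25*p^4 + 100*p^2*q^2 - 160*p^2*q + 324*p^2 + 400*q^2 + 16), Gamma_qpq = (50*p^3 + 200*p*q)/(25*p^4 + 100*p^2*q^2 - 160*p^2*q + 324*p^2 + 400*q^2 + 16), Gamma_qqq = (100*p^2 + 400*q)/(25*p^4 + 100*p^2*q^2 - 160*p^2*q + 324*p^2 + 400*q^2 + 16)


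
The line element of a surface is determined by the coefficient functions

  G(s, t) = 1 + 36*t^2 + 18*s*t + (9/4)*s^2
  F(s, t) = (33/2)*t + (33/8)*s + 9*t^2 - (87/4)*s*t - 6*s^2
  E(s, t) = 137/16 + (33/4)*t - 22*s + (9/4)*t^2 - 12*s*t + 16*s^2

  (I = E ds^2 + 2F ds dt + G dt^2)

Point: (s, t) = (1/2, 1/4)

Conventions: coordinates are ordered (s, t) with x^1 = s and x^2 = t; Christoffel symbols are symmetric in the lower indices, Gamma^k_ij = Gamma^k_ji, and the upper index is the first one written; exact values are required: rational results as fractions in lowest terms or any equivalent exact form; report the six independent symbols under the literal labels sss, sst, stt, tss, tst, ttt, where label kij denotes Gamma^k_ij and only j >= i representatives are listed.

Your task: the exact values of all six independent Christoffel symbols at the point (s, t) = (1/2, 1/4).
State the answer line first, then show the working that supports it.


Answer: Gamma_sss = -288/469, Gamma_sst = 108/469, Gamma_stt = 432/469, Gamma_tss = -576/469, Gamma_tst = 216/469, Gamma_ttt = 864/469

E = 145/64, F = 81/32, G = 97/16 at the point
E_s = -9, E_t = 27/8, F_s = -117/16, F_t = 81/8, G_s = 27/4, G_t = 27
EG - F^2 = 469/64;  g^inv = (64/469) * [[97/16, -81/32], [-81/32, 145/64]]
first-kind symbols [ij,l] = (1/2)(d_i g_jl + d_j g_il - d_l g_ij): [ss,s] = E_s/2 = -9/2, [ss,t] = F_s - E_t/2 = -9, [st,s] = E_t/2 = 27/16, [st,t] = G_s/2 = 27/8, [tt,s] = F_t - G_s/2 = 27/4, [tt,t] = G_t/2 = 27/2
Gamma^s_ij = (G*[ij,s] - F*[ij,t])/(EG - F^2), Gamma^t_ij = (E*[ij,t] - F*[ij,s])/(EG - F^2)


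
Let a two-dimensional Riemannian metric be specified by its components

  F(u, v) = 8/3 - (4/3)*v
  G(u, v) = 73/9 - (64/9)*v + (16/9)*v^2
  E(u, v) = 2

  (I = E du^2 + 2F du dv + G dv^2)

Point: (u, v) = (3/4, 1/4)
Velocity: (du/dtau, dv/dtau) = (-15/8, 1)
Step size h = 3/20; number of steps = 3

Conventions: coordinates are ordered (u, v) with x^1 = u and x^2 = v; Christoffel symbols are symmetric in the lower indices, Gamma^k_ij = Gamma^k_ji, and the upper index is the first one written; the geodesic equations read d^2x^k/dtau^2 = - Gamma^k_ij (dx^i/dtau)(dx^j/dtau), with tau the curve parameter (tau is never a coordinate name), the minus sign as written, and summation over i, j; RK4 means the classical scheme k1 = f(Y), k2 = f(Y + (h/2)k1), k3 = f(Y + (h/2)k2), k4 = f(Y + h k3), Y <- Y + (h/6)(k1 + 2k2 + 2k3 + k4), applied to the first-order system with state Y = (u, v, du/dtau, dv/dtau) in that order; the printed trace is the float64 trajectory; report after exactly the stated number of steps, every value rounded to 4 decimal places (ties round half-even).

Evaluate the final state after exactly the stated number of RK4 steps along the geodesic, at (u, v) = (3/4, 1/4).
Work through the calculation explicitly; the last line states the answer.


f(Y) = (du/dtau, dv/dtau, -Gamma^u_ij Y'^i Y'^j, -Gamma^v_ij Y'^i Y'^j) with the Gammas evaluated at the stage position; h = 0.150000; intermediate values shown to 6 dp
step 0: u = 0.7500, v = 0.2500, du/dtau = -1.8750, dv/dtau = 1.0000
step 1:
  k1: at (u, v) = (0.750000, 0.250000), (du/dtau, dv/dtau) = (-1.875000, 1.000000); Gamma_uuu = 0.000000, Gamma_uuv = 0.000000, Gamma_uvv = -0.179104, Gamma_vuu = 0.000000, Gamma_vuv = 0.000000, Gamma_vvv = -0.417910; k1 = (-1.875000, 1.000000, 0.179104, 0.417910)
  k2: at (u, v) = (0.609375, 0.325000), (du/dtau, dv/dtau) = (-1.861567, 1.031343); Gamma_uuu = 0.000000, Gamma_uuv = 0.000000, Gamma_uvv = -0.190809, Gamma_vuu = 0.000000, Gamma_vuv = 0.000000, Gamma_vvv = -0.426141; k2 = (-1.861567, 1.031343, 0.202958, 0.453273)
  k3: at (u, v) = (0.610382, 0.327351), (du/dtau, dv/dtau) = (-1.859778, 1.033995); Gamma_uuu = 0.000000, Gamma_uuv = 0.000000, Gamma_uvv = -0.191192, Gamma_vuu = 0.000000, Gamma_vuv = 0.000000, Gamma_vvv = -0.426397; k3 = (-1.859778, 1.033995, 0.204412, 0.455880)
  k4: at (u, v) = (0.471033, 0.405099), (du/dtau, dv/dtau) = (-1.844338, 1.068382); Gamma_uuu = 0.000000, Gamma_uuv = 0.000000, Gamma_uvv = -0.204432, Gamma_vuu = 0.000000, Gamma_vuv = 0.000000, Gamma_vvv = -0.434731; k4 = (-1.844338, 1.068382, 0.233346, 0.496219)
  Y <- Y + (h/6)(k1 + 2k2 + 2k3 + k4): u = 0.4709, v = 0.4050, du/dtau = -1.8443, dv/dtau = 1.0683
step 2:
  k1: at (u, v) = (0.470949, 0.404976), (du/dtau, dv/dtau) = (-1.844320, 1.068311); Gamma_uuu = 0.000000, Gamma_uuv = 0.000000, Gamma_uvv = -0.204410, Gamma_vuu = 0.000000, Gamma_vuv = 0.000000, Gamma_vvv = -0.434718; k1 = (-1.844320, 1.068311, 0.233290, 0.496138)
  k2: at (u, v) = (0.332625, 0.485100), (du/dtau, dv/dtau) = (-1.826823, 1.105521); Gamma_uuu = 0.000000, Gamma_uuv = 0.000000, Gamma_uvv = -0.219303, Gamma_vuu = 0.000000, Gamma_vuv = 0.000000, Gamma_vvv = -0.442963; k2 = (-1.826823, 1.105521, 0.268027, 0.541380)
  k3: at (u, v) = (0.333938, 0.487891), (du/dtau, dv/dtau) = (-1.824218, 1.108914); Gamma_uuu = 0.000000, Gamma_uuv = 0.000000, Gamma_uvv = -0.219846, Gamma_vuu = 0.000000, Gamma_vuv = 0.000000, Gamma_vvv = -0.443242; k3 = (-1.824218, 1.108914, 0.270343, 0.545051)
  k4: at (u, v) = (0.197317, 0.571314), (du/dtau, dv/dtau) = (-1.803769, 1.150069); Gamma_uuu = 0.000000, Gamma_uuv = 0.000000, Gamma_uvv = -0.236881, Gamma_vuu = 0.000000, Gamma_vuv = 0.000000, Gamma_vvv = -0.451238; k4 = (-1.803769, 1.150069, 0.313313, 0.596834)
  Y <- Y + (h/6)(k1 + 2k2 + 2k3 + k4): u = 0.1972, v = 0.5712, du/dtau = -1.8037, dv/dtau = 1.1500
step 3:
  k1: at (u, v) = (0.197195, 0.571158), (du/dtau, dv/dtau) = (-1.803737, 1.149957); Gamma_uuu = 0.000000, Gamma_uuv = 0.000000, Gamma_uvv = -0.236848, Gamma_vuu = 0.000000, Gamma_vuv = 0.000000, Gamma_vvv = -0.451224; k1 = (-1.803737, 1.149957, 0.313208, 0.596699)
  k2: at (u, v) = (0.061915, 0.657405), (du/dtau, dv/dtau) = (-1.780246, 1.194709); Gamma_uuu = 0.000000, Gamma_uuv = 0.000000, Gamma_uvv = -0.256186, Gamma_vuu = 0.000000, Gamma_vuv = 0.000000, Gamma_vvv = -0.458605; k2 = (-1.780246, 1.194709, 0.365662, 0.654581)
  k3: at (u, v) = (0.063677, 0.660761), (du/dtau, dv/dtau) = (-1.776312, 1.199050); Gamma_uuu = 0.000000, Gamma_uuv = 0.000000, Gamma_uvv = -0.256976, Gamma_vuu = 0.000000, Gamma_vuv = 0.000000, Gamma_vvv = -0.458870; k3 = (-1.776312, 1.199050, 0.369460, 0.659727)
  k4: at (u, v) = (-0.069252, 0.751015), (du/dtau, dv/dtau) = (-1.748318, 1.248916); Gamma_uuu = 0.000000, Gamma_uuv = 0.000000, Gamma_uvv = -0.279333, Gamma_vuu = 0.000000, Gamma_vuv = 0.000000, Gamma_vvv = -0.465178; k4 = (-1.748318, 1.248916, 0.435702, 0.725580)
  Y <- Y + (h/6)(k1 + 2k2 + 2k3 + k4): u = -0.0694, v = 0.7508, du/dtau = -1.7483, dv/dtau = 1.2487

Answer: u = -0.0694, v = 0.7508, du/dtau = -1.7483, dv/dtau = 1.2487


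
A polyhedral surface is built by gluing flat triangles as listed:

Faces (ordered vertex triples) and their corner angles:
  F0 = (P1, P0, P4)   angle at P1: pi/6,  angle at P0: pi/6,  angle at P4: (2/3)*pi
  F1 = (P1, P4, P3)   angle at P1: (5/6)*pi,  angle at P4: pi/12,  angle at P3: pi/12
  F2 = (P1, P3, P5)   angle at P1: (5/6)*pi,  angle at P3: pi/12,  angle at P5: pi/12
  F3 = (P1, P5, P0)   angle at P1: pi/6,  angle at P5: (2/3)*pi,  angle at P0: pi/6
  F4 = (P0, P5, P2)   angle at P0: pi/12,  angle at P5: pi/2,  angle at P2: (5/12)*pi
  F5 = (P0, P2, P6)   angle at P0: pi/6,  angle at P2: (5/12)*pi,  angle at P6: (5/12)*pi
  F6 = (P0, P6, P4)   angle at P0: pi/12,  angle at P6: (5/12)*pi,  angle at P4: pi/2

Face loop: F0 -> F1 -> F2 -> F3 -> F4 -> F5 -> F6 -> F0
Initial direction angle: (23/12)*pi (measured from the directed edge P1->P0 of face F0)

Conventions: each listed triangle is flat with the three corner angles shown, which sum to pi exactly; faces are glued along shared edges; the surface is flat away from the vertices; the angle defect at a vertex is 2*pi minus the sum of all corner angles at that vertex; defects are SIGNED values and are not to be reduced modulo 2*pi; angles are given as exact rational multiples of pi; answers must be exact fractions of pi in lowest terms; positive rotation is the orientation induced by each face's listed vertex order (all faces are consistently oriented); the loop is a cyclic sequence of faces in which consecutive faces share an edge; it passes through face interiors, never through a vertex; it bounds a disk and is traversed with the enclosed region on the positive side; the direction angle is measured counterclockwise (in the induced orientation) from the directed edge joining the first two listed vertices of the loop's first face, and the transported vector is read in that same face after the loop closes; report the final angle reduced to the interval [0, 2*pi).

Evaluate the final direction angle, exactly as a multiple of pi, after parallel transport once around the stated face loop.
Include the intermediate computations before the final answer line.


enclosed vertex P0: corner angles sum to (2/3)*pi, defect = 2*pi - (2/3)*pi = (4/3)*pi
enclosed vertex P1: corner angles sum to 2*pi, defect = 2*pi - 2*pi = 0
transport around the loop rotates by the sum of enclosed defects; add to the initial angle mod 2*pi
final angle = (23/12)*pi + (4/3)*pi = (5/4)*pi (mod 2*pi)

Answer: final direction angle = (5/4)*pi


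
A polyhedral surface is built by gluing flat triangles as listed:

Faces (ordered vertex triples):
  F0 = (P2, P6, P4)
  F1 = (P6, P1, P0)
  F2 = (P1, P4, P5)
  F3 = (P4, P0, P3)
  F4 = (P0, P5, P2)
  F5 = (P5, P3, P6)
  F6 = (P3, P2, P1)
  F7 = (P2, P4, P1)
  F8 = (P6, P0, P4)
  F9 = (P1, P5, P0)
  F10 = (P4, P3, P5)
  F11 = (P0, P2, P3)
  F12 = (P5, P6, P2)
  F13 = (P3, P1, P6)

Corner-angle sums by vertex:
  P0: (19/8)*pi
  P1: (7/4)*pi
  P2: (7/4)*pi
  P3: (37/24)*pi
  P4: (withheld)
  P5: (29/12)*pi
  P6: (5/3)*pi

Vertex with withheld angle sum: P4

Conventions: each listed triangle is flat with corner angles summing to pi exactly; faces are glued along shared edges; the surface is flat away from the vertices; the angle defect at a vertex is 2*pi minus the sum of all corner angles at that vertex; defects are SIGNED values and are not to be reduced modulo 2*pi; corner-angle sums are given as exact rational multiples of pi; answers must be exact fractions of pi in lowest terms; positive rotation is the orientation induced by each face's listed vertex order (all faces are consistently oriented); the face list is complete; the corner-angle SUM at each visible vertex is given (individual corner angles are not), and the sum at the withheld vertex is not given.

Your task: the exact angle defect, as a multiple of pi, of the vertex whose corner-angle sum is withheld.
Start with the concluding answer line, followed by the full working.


Answer: defect(P4) = -pi/2

V = 7, E = 21, F = 14; chi = V - E + F = 0
Gauss-Bonnet: total defect = 2*pi*chi = 0; visible defects sum to pi/2


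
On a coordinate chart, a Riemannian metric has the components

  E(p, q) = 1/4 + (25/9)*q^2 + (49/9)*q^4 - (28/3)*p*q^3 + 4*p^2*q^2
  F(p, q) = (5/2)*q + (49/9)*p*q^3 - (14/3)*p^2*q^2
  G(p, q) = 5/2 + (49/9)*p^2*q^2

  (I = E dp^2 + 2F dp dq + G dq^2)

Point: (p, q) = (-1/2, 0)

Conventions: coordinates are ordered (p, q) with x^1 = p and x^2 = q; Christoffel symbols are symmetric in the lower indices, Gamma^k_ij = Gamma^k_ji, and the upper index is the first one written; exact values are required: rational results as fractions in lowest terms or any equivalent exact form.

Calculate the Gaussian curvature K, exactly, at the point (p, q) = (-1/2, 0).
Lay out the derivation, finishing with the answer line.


E = 1/4, F = 0, G = 5/2, EG - F^2 = 5/8 at the point
E_p = 0, E_q = 0, F_p = 0, F_q = 5/2, G_p = 0, G_q = 0
E_qq = 68/9, F_pq = 0, G_pp = 0
Apply the Brioschi formula K = (det M1 - det M2)/(EG - F^2)^2 over the derivative matrices of E, F, G.
M1 = [[-E_qq/2 + F_pq - G_pp/2, E_p/2, F_p - E_q/2], [F_q - G_p/2, E, F], [G_q/2, F, G]] = [[-34/9, 0, 0], [5/2, 1/4, 0], [0, 0, 5/2]]; det M1 = -85/36
M2 = [[0, E_q/2, G_p/2], [E_q/2, E, F], [G_p/2, F, G]] = [[0, 0, 0], [0, 1/4, 0], [0, 0, 5/2]]; det M2 = 0
det M1 - det M2 = -85/36; K = -85/36 / (5/8)^2 = -272/45

Answer: K = -272/45


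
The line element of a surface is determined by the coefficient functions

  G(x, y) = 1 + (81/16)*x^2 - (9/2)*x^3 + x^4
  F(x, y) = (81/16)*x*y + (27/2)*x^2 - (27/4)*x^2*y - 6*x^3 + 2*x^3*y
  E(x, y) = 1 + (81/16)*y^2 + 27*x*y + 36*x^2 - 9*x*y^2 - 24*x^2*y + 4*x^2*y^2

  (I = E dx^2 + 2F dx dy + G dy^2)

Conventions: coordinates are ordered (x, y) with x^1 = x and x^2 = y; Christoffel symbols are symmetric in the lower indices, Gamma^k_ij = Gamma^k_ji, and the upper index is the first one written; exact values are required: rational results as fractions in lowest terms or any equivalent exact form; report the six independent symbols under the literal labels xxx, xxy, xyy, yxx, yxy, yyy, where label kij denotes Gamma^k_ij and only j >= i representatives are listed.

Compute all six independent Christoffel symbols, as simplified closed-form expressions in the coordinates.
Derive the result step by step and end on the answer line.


E = 1 + (81/16)*y^2 + 27*x*y + 36*x^2 - 9*x*y^2 - 24*x^2*y + 4*x^2*y^2; F = (81/16)*x*y + (27/2)*x^2 - (27/4)*x^2*y - 6*x^3 + 2*x^3*y; G = 1 + (81/16)*x^2 - (9/2)*x^3 + x^4
Gamma^k_ij = (1/2) g^{kl} (d_i g_jl + d_j g_il - d_l g_ij), with g^inv = (1/(EG-F^2)) [[G, -F], [-F, E]]
first partials: E_x = 27*y + 72*x - 9*y^2 - 48*x*y + 8*x*y^2, E_y = (81/8)*y + 27*x - 18*x*y - 24*x^2 + 8*x^2*y, F_x = (81/16)*y + 27*x - (27/2)*x*y - 18*x^2 + 6*x^2*y, F_y = (81/16)*x - (27/4)*x^2 + 2*x^3, G_x = (81/8)*x - (27/2)*x^2 + 4*x^3, G_y = 0
D = EG - F^2 = 1 + (81/16)*y^2 + 27*x*y + (657/16)*x^2 - 9*x*y^2 - 24*x^2*y - (9/2)*x^3 + 4*x^2*y^2 + x^4
expanded: Gamma^x_xx = (G E_x - 2F F_x + F E_y)/(2D), Gamma^x_xy = (G E_y - F G_x)/(2D), Gamma^x_yy = (2G F_y - G G_x - F G_y)/(2D), Gamma^y_xx = (2E F_x - E E_y - F E_x)/(2D), Gamma^y_xy = (E G_x - F E_y)/(2D), Gamma^y_yy = (E G_y - 2F F_y + F G_x)/(2D); substitute and cancel common factors

Answer: Gamma_xxx = (64*x*y^2 - 384*x*y + 576*x - 72*y^2 + 216*y)/(16*x^4 - 72*x^3 + 64*x^2*y^2 - 384*x^2*y + 657*x^2 - 144*x*y^2 + 432*x*y + 81*y^2 + 16), Gamma_xxy = (64*x^2*y - 192*x^2 - 144*x*y + 216*x + 81*y)/(16*x^4 - 72*x^3 + 64*x^2*y^2 - 384*x^2*y + 657*x^2 - 144*x*y^2 + 432*x*y + 81*y^2 + 16), Gamma_xyy = 0, Gamma_yxx = (32*x^2*y - 96*x^2 - 72*x*y + 216*x)/(16*x^4 - 72*x^3 + 64*x^2*y^2 - 384*x^2*y + 657*x^2 - 144*x*y^2 + 432*x*y + 81*y^2 + 16), Gamma_yxy = (32*x^3 - 108*x^2 + 81*x)/(16*x^4 - 72*x^3 + 64*x^2*y^2 - 384*x^2*y + 657*x^2 - 144*x*y^2 + 432*x*y + 81*y^2 + 16), Gamma_yyy = 0


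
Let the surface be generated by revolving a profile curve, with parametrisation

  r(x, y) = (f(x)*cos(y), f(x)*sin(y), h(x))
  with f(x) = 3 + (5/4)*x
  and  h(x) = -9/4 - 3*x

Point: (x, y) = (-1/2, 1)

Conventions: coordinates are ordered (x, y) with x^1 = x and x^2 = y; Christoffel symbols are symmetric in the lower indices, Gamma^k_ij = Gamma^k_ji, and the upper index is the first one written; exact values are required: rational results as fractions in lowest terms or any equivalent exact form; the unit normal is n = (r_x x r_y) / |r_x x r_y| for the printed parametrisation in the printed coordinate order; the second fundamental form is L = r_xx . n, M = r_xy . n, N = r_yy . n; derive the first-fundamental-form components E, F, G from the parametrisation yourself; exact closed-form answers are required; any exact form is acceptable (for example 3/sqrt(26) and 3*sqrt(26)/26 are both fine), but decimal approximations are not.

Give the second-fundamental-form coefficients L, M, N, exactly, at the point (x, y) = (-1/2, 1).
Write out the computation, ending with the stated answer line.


f = 19/8, f' = 5/4, f'' = 0, h' = -3, h'' = 0
E = 169/16, F = 0, G = 361/64; answer radicand W^2 = 169/16
unnormalised second-form numerators: l = 0, m = 0, n = -57/8; L = l/sqrt(169/16), and similarly M = m/sqrt(W^2), N = n/sqrt(W^2)

Answer: L = 0, M = 0, N = -57/26


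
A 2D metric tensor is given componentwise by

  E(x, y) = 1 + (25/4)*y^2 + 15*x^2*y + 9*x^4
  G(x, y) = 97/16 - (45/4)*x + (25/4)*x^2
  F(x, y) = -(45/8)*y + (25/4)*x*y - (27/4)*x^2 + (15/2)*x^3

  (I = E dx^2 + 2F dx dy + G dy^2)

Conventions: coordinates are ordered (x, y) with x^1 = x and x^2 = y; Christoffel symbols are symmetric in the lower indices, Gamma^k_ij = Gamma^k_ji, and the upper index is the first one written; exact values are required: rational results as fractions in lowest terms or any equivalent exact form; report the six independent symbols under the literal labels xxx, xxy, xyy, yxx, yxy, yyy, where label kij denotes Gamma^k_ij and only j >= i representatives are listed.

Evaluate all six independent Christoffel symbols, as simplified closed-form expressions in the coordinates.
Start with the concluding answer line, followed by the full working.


Answer: Gamma_xxx = (288*x^3 + 240*x*y)/(144*x^4 + 240*x^2*y + 100*x^2 - 180*x + 100*y^2 + 97), Gamma_xxy = (120*x^2 + 100*y)/(144*x^4 + 240*x^2*y + 100*x^2 - 180*x + 100*y^2 + 97), Gamma_xyy = 0, Gamma_yxx = (240*x^2 - 216*x)/(144*x^4 + 240*x^2*y + 100*x^2 - 180*x + 100*y^2 + 97), Gamma_yxy = (100*x - 90)/(144*x^4 + 240*x^2*y + 100*x^2 - 180*x + 100*y^2 + 97), Gamma_yyy = 0

E = 1 + (25/4)*y^2 + 15*x^2*y + 9*x^4; F = -(45/8)*y + (25/4)*x*y - (27/4)*x^2 + (15/2)*x^3; G = 97/16 - (45/4)*x + (25/4)*x^2
Gamma^k_ij = (1/2) g^{kl} (d_i g_jl + d_j g_il - d_l g_ij), with g^inv = (1/(EG-F^2)) [[G, -F], [-F, E]]
first partials: E_x = 30*x*y + 36*x^3, E_y = (25/2)*y + 15*x^2, F_x = (25/4)*y - (27/2)*x + (45/2)*x^2, F_y = -45/8 + (25/4)*x, G_x = -45/4 + (25/2)*x, G_y = 0
D = EG - F^2 = 97/16 - (45/4)*x + (25/4)*y^2 + (25/4)*x^2 + 15*x^2*y + 9*x^4
expanded: Gamma^x_xx = (G E_x - 2F F_x + F E_y)/(2D), Gamma^x_xy = (G E_y - F G_x)/(2D), Gamma^x_yy = (2G F_y - G G_x - F G_y)/(2D), Gamma^y_xx = (2E F_x - E E_y - F E_x)/(2D), Gamma^y_xy = (E G_x - F E_y)/(2D), Gamma^y_yy = (E G_y - 2F F_y + F G_x)/(2D); substitute and cancel common factors


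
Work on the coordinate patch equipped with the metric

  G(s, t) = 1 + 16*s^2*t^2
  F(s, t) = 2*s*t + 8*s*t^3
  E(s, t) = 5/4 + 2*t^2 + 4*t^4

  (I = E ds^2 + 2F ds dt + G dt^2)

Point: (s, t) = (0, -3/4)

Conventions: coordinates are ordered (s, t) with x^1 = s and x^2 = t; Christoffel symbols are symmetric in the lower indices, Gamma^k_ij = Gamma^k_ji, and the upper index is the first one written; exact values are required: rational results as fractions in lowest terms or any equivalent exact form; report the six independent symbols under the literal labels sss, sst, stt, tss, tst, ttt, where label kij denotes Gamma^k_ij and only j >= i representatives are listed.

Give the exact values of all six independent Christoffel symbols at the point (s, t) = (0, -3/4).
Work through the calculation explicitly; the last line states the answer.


E = 233/64, F = 0, G = 1 at the point
E_s = 0, E_t = -39/4, F_s = -39/8, F_t = 0, G_s = 0, G_t = 0
EG - F^2 = 233/64;  g^inv = (64/233) * [[1, 0], [0, 233/64]]
first-kind symbols [ij,l] = (1/2)(d_i g_jl + d_j g_il - d_l g_ij): [ss,s] = E_s/2 = 0, [ss,t] = F_s - E_t/2 = 0, [st,s] = E_t/2 = -39/8, [st,t] = G_s/2 = 0, [tt,s] = F_t - G_s/2 = 0, [tt,t] = G_t/2 = 0
Gamma^s_ij = (G*[ij,s] - F*[ij,t])/(EG - F^2), Gamma^t_ij = (E*[ij,t] - F*[ij,s])/(EG - F^2)

Answer: Gamma_sss = 0, Gamma_sst = -312/233, Gamma_stt = 0, Gamma_tss = 0, Gamma_tst = 0, Gamma_ttt = 0


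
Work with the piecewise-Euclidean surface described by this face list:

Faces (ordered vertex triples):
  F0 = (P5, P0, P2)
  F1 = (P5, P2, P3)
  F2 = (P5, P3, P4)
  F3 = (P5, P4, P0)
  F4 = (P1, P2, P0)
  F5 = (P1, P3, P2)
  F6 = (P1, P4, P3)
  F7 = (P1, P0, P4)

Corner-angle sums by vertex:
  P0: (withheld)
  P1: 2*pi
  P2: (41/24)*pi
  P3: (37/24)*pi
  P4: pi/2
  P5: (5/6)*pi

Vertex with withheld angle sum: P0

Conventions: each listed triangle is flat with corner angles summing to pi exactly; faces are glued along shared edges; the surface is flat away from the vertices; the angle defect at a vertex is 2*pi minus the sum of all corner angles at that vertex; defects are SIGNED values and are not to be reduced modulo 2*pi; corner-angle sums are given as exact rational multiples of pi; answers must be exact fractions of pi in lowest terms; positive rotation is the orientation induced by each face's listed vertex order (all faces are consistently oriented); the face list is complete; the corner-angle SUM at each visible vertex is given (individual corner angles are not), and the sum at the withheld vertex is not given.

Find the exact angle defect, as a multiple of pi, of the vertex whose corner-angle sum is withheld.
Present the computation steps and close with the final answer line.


V = 6, E = 12, F = 8; chi = V - E + F = 2
Gauss-Bonnet: total defect = 2*pi*chi = 4*pi; visible defects sum to (41/12)*pi

Answer: defect(P0) = (7/12)*pi
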